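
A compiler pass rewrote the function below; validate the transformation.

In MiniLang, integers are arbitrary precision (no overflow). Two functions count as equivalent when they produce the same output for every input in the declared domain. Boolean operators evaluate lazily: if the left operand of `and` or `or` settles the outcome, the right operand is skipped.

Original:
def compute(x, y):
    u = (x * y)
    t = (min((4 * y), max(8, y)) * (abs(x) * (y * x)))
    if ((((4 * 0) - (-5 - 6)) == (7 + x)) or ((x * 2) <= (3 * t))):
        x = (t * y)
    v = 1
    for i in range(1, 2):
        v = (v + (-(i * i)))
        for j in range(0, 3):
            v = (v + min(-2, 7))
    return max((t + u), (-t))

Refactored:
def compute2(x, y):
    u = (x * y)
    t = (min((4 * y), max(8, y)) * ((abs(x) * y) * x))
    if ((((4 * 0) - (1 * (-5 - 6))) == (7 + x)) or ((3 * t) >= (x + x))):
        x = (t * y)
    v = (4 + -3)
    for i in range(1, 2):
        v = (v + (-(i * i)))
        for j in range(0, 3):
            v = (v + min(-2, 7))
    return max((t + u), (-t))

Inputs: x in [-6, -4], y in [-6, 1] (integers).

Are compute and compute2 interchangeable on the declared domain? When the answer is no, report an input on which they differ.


Equivalent — the differences include constant usage differs; arithmetic usage differs; comparison usage differs, yet no declared input distinguishes the two.
Tracing x=-5, y=-6: compute: u = 30; t = -3600; ((((4 * 0) - (-5 - 6)) == (7 + x)) or ((x * 2) <= (3 * t))) -> false; v = 1; [i=1]; v = 0; [j=0]; v = -2; [j=1]; v = -4; [j=2]; v = -6; return 3600 | compute2: u = 30; t = -3600; ((((4 * 0) - (1 * (-5 - 6))) == (7 + x)) or ((3 * t) >= (x + x))) -> false; v = 1; [i=1]; v = 0; [j=0]; v = -2; [j=1]; v = -4; [j=2]; v = -6; return 3600 — matching result 3600.
Every one of the 24 inputs gives matching results.
verdict: equivalent


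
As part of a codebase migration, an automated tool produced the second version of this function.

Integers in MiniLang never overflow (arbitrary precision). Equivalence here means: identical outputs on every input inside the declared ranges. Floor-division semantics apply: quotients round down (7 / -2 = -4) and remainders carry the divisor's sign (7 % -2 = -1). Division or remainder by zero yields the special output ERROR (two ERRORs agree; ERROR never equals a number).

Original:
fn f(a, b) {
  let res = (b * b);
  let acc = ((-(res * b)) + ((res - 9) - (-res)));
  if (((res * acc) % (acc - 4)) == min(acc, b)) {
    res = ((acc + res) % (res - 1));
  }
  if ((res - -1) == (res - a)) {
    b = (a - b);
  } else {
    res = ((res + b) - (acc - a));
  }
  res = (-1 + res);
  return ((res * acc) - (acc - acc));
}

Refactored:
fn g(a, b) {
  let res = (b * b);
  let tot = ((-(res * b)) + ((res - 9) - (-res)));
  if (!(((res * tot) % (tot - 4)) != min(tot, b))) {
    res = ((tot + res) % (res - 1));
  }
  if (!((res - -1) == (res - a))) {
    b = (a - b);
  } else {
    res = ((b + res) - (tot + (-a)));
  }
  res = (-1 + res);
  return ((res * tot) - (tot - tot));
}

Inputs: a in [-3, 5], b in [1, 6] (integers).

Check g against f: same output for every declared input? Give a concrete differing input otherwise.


These are not equivalent — on a=-3, b=2 the outputs split (-99 vs -27).
f: res := 4 | acc := -9 | (((res * acc) % (acc - 4)) == min(acc, b)): false | ((res - -1) == (res - a)): false | res := 12 | res := 11 | result -99
g: res := 4 | tot := -9 | (!(((res * tot) % (tot - 4)) != min(tot, b))): false | (!((res - -1) == (res - a))): true | b := -5 | res := 3 | result -27
verdict: not equivalent; witness: a=-3, b=2


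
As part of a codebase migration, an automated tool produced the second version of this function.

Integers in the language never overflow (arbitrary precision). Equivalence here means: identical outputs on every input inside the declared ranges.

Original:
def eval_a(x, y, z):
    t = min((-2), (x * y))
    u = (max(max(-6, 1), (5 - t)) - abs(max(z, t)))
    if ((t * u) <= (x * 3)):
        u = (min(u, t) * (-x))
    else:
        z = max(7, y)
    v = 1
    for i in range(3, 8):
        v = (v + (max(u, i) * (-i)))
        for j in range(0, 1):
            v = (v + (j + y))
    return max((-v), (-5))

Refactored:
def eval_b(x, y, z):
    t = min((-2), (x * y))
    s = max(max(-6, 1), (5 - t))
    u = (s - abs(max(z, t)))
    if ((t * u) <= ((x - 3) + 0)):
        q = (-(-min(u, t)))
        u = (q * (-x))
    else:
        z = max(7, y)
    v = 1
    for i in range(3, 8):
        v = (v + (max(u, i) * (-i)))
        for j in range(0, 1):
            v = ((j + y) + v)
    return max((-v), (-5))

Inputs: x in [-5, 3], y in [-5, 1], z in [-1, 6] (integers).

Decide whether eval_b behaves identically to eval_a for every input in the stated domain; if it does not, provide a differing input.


Take x=-5, y=-5, z=-1.
eval_a: t=-2, then u=6, then ((t * u) <= (x * 3)) is false, then z=7, then v=1, then (i=3), then v=-17, then (j=0), then v=-22, then (i=4), then v=-46, then (j=0), then v=-51, then (i=5), then v=-81, then (j=0), then v=-86, then (i=6), then v=-122, then (j=0), then v=-127, then (i=7), then v=-176, then (j=0), then v=-181, then returns 181
eval_b: t=-2, then s=7, then u=6, then ((t * u) <= ((x - 3) + 0)) is true, then q=-2, then u=-10, then v=1, then (i=3), then v=-8, then (j=0), then v=-13, then (i=4), then v=-29, then (j=0), then v=-34, then (i=5), then v=-59, then (j=0), then v=-64, then (i=6), then v=-100, then (j=0), then v=-105, then (i=7), then v=-154, then (j=0), then v=-159, then returns 159
181 vs 159 — the two versions disagree here.
verdict: not equivalent; witness: x=-5, y=-5, z=-1


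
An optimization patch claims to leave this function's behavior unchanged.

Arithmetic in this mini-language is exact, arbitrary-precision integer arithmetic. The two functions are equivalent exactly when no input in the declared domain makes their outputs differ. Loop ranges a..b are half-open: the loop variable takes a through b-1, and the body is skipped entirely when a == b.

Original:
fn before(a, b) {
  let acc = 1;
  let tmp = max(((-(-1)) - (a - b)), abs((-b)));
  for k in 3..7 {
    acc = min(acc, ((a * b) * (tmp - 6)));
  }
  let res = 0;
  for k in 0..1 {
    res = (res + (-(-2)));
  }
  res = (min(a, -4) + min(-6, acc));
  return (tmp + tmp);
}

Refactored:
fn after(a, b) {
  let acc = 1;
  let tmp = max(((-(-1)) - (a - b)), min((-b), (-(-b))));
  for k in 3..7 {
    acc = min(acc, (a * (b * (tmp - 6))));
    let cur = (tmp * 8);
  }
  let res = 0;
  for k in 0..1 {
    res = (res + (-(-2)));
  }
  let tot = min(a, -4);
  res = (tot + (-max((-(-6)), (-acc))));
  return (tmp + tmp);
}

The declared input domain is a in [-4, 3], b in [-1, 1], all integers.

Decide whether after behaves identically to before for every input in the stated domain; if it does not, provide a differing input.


There is a counterexample at a=0, b=-1: 2 on one side, 0 on the other.
before: acc=1, then tmp=1, then (k=3), then acc=0, then (k=4), then acc=0, then (k=5), then acc=0, then (k=6), then acc=0, then res=0, then (k=0), then res=2, then res=-10, then returns 2
after: acc=1, then tmp=0, then (k=3), then acc=0, then cur=0, then (k=4), then acc=0, then cur=0, then (k=5), then acc=0, then cur=0, then (k=6), then acc=0, then cur=0, then res=0, then (k=0), then res=2, then tot=-4, then res=-10, then returns 0
verdict: not equivalent; witness: a=0, b=-1


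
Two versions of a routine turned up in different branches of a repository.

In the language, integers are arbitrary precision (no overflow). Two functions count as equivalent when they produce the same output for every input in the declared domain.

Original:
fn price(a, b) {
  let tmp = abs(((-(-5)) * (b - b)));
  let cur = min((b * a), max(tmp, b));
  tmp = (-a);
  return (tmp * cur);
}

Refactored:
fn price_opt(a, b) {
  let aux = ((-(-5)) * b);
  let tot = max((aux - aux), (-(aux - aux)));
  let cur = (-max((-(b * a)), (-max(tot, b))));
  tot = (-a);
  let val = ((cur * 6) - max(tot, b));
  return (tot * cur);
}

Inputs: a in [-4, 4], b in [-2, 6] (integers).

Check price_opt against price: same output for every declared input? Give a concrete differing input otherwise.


Comparing the listings, the differences include: local variable names differ; and constant usage differs; and arithmetic usage differs; and statement counts differ; and min/max/abs usage differs.
As a probe, take a=-4, b=0: price runs tmp=0, then cur=0, then tmp=4, then returns 0; price_opt runs aux=0, then tot=0, then cur=0, then tot=4, then val=-4, then returns 0; both end at 0.
An exhaustive pass over the 81 declared inputs shows identical outputs.
verdict: equivalent


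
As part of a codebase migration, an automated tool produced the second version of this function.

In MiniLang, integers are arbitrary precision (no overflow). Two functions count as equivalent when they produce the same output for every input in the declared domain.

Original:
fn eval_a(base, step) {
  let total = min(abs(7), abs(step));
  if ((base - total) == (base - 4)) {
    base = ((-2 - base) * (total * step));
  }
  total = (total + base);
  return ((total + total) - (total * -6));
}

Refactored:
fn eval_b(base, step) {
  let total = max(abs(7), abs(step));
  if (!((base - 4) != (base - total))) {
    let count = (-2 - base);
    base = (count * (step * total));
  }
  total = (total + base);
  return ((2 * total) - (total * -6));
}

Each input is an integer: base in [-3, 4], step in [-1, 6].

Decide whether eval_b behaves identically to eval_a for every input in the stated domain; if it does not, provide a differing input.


Consider the input base=-3, step=-1.
eval_a: total=1, then ((base - total) == (base - 4)) is false, then total=-2, then returns -16
eval_b: total=7, then (!((base - 4) != (base - total))) is false, then total=4, then returns 32
-16 vs 32 — the two versions disagree here.
verdict: not equivalent; witness: base=-3, step=-1


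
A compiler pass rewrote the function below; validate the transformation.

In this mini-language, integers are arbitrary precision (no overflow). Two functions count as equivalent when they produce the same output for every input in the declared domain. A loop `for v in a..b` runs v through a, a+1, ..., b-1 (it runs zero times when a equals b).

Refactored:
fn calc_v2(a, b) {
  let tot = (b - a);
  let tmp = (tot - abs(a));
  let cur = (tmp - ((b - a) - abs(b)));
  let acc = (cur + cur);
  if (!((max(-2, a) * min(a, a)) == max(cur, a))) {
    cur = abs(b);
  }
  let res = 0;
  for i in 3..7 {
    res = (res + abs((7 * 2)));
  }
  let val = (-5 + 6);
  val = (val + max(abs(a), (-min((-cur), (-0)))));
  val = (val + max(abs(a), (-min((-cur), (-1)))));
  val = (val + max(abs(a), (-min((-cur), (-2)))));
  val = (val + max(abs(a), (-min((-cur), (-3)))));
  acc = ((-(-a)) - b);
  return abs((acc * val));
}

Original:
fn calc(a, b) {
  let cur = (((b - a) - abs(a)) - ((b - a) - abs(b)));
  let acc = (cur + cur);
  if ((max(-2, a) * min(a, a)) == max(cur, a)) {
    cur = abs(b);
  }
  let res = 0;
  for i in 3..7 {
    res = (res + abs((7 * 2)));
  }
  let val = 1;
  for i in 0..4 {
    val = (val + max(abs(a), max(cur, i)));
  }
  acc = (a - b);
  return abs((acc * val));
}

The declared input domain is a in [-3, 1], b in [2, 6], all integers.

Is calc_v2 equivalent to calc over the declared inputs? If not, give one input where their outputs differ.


The rewrite breaks on a=-3, b=4, where the results are 91 and 119.
calc: cur = 1; acc = 2; ((max(-2, a) * min(a, a)) == max(cur, a)) -> false; res = 0; [i=3]; res = 14; [i=4]; res = 28; [i=5]; res = 42; [i=6]; res = 56; val = 1; [i=0]; val = 4; [i=1]; val = 7; [i=2]; val = 10; [i=3]; val = 13; acc = -7; return 91
calc_v2: tot = 7; tmp = 4; cur = 1; acc = 2; (!((max(-2, a) * min(a, a)) == max(cur, a))) -> true; cur = 4; res = 0; [i=3]; res = 14; [i=4]; res = 28; [i=5]; res = 42; [i=6]; res = 56; val = 1; val = 5; val = 9; val = 13; val = 17; acc = -7; return 119
verdict: not equivalent; witness: a=-3, b=4


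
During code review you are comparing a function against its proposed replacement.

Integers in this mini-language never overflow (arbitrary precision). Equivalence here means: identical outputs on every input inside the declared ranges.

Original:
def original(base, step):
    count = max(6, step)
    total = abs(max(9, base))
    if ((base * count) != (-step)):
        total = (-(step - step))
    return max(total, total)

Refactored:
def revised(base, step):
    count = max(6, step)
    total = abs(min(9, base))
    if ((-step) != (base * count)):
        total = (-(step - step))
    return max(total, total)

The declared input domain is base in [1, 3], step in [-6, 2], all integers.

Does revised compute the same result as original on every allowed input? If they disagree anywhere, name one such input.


base=1, step=-6 yields 9 from original but 1 from revised.
verdict: not equivalent; witness: base=1, step=-6


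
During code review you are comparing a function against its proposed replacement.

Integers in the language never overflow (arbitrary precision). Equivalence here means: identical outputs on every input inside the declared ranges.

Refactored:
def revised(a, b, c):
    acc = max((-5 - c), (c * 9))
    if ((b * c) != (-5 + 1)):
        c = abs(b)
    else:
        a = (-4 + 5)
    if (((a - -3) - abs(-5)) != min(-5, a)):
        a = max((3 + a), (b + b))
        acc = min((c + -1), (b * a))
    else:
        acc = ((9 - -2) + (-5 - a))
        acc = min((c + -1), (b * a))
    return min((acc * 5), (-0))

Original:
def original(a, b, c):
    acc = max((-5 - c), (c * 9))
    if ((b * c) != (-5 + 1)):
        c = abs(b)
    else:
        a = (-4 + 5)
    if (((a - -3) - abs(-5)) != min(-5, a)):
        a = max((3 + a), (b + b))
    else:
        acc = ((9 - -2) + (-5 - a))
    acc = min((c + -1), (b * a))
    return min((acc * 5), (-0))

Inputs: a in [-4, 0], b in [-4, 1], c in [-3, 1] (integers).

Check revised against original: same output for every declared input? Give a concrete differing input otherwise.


Although constant usage differs; arithmetic usage differs; statement counts differ; min/max/abs usage differs, 150/150 inputs agree.
verdict: equivalent


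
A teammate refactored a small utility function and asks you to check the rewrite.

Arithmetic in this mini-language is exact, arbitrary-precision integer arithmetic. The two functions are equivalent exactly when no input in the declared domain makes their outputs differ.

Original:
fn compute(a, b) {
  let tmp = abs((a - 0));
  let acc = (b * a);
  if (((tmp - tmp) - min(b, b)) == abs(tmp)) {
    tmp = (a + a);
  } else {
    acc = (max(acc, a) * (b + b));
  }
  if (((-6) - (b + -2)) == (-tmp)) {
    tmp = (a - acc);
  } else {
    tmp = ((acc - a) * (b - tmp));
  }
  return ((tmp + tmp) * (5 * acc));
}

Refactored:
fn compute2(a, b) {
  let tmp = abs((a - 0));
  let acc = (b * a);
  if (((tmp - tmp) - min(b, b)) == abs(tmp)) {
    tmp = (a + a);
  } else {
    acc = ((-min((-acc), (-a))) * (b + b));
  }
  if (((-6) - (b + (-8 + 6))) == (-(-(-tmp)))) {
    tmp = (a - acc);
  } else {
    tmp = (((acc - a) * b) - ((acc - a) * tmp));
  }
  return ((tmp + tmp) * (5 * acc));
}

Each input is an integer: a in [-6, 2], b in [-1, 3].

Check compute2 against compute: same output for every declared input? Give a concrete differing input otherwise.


Side by side, the visible changes include: constant usage differs, min/max/abs usage differs, arithmetic usage differs.
Tracing a=-4, b=1: compute: tmp becomes 4; next acc becomes -4; next (((tmp - tmp) - min(b, b)) == abs(tmp)) evaluates to false; next acc becomes -8; next (((-6) - (b + -2)) == (-tmp)) evaluates to false; next tmp becomes 12; next final value -960 | compute2: tmp becomes 4; next acc becomes -4; next (((tmp - tmp) - min(b, b)) == abs(tmp)) evaluates to false; next acc becomes -8; next (((-6) - (b + (-8 + 6))) == (-(-(-tmp)))) evaluates to false; next tmp becomes 12; next final value -960 — matching result -960.
An exhaustive pass over the 45 declared inputs shows identical outputs.
verdict: equivalent


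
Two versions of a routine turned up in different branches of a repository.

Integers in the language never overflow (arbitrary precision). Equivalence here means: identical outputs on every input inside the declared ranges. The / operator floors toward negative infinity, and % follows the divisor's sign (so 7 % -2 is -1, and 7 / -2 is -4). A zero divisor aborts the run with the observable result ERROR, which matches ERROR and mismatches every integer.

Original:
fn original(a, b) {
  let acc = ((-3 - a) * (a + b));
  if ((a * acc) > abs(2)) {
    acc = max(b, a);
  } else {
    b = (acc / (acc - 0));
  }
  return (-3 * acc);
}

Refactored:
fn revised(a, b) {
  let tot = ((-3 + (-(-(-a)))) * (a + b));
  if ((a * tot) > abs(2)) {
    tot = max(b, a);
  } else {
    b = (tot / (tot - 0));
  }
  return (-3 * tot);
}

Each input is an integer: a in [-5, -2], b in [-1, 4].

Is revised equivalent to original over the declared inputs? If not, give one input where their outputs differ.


The two versions differ — the changes include arithmetic usage differs; and local variable names differ.
Tracing a=-5, b=-1: original: acc=-12, then ((a * acc) > abs(2)) is true, then acc=-1, then returns 3 | revised: tot=-12, then ((a * tot) > abs(2)) is true, then tot=-1, then returns 3 — matching result 3.
Sweeping the whole domain (24 inputs) finds no disagreement.
verdict: equivalent


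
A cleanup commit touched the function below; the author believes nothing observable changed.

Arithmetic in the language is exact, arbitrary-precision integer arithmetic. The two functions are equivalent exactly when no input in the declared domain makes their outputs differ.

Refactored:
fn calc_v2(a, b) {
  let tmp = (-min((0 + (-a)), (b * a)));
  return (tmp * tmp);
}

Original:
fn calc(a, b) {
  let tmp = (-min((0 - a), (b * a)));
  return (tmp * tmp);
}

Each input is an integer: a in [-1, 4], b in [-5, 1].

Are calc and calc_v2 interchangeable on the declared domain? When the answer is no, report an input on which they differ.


The two versions differ — the changes include arithmetic usage differs.
As a probe, take a=1, b=-5: calc runs tmp := 5 | result 25; calc_v2 runs tmp := 5 | result 25; both end at 25.
Every one of the 42 inputs gives matching results.
verdict: equivalent


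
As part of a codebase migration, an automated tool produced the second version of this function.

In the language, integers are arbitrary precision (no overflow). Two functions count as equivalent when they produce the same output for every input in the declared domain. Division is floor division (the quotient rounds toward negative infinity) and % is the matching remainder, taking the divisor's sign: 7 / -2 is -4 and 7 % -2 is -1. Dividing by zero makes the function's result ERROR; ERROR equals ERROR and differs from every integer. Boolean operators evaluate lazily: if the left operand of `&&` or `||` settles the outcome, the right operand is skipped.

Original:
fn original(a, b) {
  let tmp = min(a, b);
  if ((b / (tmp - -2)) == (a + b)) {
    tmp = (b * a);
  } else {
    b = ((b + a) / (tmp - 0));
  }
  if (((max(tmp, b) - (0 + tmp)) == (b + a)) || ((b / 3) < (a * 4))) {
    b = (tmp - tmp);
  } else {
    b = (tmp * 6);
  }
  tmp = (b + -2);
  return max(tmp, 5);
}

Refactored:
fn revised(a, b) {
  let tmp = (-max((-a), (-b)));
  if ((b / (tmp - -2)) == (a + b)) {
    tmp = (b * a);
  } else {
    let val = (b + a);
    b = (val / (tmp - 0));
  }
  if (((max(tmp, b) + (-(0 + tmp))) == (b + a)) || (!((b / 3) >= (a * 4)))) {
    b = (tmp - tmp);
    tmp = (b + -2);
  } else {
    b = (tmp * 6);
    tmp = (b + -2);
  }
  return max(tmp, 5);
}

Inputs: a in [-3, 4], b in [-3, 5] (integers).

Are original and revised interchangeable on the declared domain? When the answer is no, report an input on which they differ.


Although boolean connective usage differs, plus comparison usage differs, plus min/max/abs usage differs, plus arithmetic usage differs, plus statement counts differ, plus local variable names differ, plus constant usage differs, 72/72 inputs agree.
verdict: equivalent


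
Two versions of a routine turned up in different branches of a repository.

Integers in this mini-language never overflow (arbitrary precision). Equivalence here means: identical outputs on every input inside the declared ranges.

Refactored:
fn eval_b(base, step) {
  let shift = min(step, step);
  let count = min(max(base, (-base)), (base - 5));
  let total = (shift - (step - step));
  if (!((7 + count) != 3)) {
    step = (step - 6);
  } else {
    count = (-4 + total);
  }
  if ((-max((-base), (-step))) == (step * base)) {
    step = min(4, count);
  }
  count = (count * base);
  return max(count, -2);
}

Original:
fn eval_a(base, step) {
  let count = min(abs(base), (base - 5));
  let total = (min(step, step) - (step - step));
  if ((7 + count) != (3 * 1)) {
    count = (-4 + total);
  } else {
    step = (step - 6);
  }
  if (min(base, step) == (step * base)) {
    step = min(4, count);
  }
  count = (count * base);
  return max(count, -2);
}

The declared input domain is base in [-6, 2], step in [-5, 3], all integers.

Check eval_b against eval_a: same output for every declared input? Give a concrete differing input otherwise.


Although boolean connective usage differs; and min/max/abs usage differs; and local variable names differ; and arithmetic usage differs; and statement counts differ; and constant usage differs, 81/81 inputs agree.
verdict: equivalent


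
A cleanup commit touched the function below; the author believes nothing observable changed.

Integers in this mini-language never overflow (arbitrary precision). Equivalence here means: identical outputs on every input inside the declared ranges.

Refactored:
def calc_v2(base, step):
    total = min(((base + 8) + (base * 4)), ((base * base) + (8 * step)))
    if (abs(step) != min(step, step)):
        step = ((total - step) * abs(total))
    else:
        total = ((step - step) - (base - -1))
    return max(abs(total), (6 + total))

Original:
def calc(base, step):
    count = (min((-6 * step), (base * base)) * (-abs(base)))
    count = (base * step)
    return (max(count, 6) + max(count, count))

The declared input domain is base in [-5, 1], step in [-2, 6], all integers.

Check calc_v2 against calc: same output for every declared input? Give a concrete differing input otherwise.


The rewrite breaks on base=-5, step=-2, where the results are 20 and 17.
calc: count=-60, then count=10, then returns 20
calc_v2: total=-17, then (abs(step) != min(step, step)) is true, then step=-255, then returns 17
verdict: not equivalent; witness: base=-5, step=-2


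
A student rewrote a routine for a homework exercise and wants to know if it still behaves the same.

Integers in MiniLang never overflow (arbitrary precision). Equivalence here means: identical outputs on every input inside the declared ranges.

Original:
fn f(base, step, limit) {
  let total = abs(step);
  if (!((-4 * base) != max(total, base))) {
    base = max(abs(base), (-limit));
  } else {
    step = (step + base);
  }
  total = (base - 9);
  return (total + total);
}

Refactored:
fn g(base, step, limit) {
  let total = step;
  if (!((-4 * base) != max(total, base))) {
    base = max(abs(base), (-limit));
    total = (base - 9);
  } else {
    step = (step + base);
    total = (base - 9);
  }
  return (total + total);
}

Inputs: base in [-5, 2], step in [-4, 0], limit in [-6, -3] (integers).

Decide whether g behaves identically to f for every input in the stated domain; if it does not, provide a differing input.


Not equivalent: base=-1, step=-4, limit=-6 separates them (-6 vs -20).
f: total=4, then (!((-4 * base) != max(total, base))) is true, then base=6, then total=-3, then returns -6
g: total=-4, then (!((-4 * base) != max(total, base))) is false, then step=-5, then total=-10, then returns -20
verdict: not equivalent; witness: base=-1, step=-4, limit=-6


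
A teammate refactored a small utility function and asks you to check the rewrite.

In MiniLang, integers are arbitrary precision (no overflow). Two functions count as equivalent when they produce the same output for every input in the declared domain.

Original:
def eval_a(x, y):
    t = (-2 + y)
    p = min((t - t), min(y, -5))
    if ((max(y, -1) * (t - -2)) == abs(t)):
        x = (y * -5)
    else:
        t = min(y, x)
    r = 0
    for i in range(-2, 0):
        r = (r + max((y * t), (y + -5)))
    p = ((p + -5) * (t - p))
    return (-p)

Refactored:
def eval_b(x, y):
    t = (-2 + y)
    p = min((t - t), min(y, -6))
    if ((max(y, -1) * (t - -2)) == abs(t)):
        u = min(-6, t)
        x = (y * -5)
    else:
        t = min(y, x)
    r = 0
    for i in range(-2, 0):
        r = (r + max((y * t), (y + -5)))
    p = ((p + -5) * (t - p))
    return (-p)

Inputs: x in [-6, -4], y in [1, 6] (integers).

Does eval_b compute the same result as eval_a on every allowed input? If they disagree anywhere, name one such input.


Input x=-6, y=1: 40 from eval_a versus 55 from eval_b.
verdict: not equivalent; witness: x=-6, y=1


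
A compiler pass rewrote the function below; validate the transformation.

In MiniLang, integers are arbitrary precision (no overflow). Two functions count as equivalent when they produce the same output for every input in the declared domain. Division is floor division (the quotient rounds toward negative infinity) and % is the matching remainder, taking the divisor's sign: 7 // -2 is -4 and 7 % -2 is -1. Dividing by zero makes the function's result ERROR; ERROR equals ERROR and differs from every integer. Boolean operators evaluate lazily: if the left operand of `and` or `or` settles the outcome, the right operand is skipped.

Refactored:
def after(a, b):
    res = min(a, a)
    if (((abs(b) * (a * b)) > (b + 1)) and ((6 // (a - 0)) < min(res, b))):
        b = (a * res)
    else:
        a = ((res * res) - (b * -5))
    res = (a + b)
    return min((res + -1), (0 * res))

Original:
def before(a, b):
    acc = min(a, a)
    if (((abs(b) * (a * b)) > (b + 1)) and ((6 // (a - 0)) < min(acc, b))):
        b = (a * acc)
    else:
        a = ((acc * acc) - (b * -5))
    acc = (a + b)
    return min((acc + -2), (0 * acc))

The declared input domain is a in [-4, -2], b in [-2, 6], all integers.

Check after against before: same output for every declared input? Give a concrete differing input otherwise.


The rewrite breaks on a=-3, b=-2, where the results are -5 and -4.
before: acc := -3 | (((abs(b) * (a * b)) > (b + 1)) and ((6 // (a - 0)) < min(acc, b))): false | a := -1 | acc := -3 | result -5
after: res := -3 | (((abs(b) * (a * b)) > (b + 1)) and ((6 // (a - 0)) < min(res, b))): false | a := -1 | res := -3 | result -4
verdict: not equivalent; witness: a=-3, b=-2


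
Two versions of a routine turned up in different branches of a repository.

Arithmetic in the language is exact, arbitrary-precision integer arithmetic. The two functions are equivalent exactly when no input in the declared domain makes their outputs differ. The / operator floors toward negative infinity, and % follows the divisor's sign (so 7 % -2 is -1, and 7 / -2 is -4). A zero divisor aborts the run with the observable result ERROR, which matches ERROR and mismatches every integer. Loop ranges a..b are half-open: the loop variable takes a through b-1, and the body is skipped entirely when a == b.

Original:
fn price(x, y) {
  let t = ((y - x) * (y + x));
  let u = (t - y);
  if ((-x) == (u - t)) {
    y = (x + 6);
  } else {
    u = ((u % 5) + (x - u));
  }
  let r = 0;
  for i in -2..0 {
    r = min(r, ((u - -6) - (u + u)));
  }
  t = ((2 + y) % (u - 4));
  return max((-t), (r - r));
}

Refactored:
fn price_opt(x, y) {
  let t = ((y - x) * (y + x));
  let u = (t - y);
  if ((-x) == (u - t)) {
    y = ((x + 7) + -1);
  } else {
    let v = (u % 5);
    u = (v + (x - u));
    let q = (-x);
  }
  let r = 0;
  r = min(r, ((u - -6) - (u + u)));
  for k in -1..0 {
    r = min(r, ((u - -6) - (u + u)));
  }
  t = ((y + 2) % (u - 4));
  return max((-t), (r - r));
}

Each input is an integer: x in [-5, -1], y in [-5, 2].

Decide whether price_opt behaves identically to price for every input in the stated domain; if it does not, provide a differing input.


This is a faithful refactor — loop structure differs, plus statement counts differ, plus min/max/abs usage differs, plus arithmetic usage differs, plus constant usage differs, plus local variable names differ, but the computed results match everywhere.
As a probe, take x=-3, y=-5: price runs t = 16; u = 21; ((-x) == (u - t)) -> false; u = -23; r = 0; [i=-2]; r = 0; [i=-1]; r = 0; t = -3; return 3; price_opt runs t = 16; u = 21; ((-x) == (u - t)) -> false; v = 1; u = -23; q = 3; r = 0; r = 0; [k=-1]; r = 0; t = -3; return 3; both end at 3.
Sweeping the whole domain (40 inputs) finds no disagreement.
verdict: equivalent


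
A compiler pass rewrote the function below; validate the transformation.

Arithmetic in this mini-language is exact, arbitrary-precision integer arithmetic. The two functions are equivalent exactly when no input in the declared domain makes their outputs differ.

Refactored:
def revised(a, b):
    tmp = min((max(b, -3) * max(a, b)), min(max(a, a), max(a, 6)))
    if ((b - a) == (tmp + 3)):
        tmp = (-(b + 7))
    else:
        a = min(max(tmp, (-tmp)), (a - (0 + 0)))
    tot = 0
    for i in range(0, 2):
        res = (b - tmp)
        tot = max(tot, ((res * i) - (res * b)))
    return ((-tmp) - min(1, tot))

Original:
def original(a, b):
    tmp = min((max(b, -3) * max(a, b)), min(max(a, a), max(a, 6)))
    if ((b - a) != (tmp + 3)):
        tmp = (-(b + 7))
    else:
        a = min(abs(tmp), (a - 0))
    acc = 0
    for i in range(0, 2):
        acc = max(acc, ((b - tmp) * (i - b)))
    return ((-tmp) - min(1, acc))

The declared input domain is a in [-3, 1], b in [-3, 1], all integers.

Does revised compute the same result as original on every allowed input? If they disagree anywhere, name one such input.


The rewrite breaks on a=-3, b=-2, where the results are 4 and 2.
original: tmp = -3; ((b - a) != (tmp + 3)) -> true; tmp = -5; acc = 0; [i=0]; acc = 6; [i=1]; acc = 9; return 4
revised: tmp = -3; ((b - a) == (tmp + 3)) -> false; a = -3; tot = 0; [i=0]; res = 1; tot = 2; [i=1]; res = 1; tot = 3; return 2
verdict: not equivalent; witness: a=-3, b=-2


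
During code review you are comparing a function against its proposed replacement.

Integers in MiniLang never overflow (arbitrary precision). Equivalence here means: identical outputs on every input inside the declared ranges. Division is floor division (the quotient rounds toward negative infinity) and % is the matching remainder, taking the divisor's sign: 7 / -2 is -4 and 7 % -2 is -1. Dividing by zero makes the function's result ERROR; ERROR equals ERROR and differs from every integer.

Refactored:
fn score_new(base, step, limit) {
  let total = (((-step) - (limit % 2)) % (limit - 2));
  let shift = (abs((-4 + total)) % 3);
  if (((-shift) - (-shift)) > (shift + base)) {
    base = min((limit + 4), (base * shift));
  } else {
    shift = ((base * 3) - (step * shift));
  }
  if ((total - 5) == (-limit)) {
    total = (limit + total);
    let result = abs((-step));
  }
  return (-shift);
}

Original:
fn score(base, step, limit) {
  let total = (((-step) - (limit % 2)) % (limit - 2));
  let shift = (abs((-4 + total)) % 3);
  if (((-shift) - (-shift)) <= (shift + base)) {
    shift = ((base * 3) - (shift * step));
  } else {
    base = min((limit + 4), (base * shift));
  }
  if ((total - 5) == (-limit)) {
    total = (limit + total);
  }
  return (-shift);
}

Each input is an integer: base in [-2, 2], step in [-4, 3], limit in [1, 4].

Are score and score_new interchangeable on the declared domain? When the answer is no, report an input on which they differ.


Differences: statement counts differ, comparison usage differs, local variable names differ, min/max/abs usage differs — yet all 160 inputs agree.
verdict: equivalent


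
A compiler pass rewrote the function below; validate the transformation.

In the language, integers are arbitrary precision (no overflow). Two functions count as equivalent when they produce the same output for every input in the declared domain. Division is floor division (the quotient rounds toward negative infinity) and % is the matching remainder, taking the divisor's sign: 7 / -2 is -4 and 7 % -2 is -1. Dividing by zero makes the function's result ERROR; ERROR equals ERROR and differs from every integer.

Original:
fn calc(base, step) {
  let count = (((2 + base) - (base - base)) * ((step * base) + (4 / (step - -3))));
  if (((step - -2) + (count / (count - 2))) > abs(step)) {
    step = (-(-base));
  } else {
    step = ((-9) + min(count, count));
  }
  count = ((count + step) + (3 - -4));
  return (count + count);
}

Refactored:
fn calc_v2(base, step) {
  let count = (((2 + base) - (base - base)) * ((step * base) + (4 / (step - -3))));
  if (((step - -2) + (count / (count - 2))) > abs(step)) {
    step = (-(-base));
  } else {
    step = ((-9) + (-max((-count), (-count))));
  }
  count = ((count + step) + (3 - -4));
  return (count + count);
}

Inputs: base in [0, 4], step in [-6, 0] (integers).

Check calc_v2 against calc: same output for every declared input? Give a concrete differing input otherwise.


Behavior is preserved: although min/max/abs usage differs, the outputs never diverge.
As a probe, take base=3, step=0: calc runs count=5, then (((step - -2) + (count / (count - 2))) > abs(step)) is true, then step=3, then count=15, then returns 30; calc_v2 runs count=5, then (((step - -2) + (count / (count - 2))) > abs(step)) is true, then step=3, then count=15, then returns 30; both end at 30.
An exhaustive pass over the 35 declared inputs shows identical outputs.
verdict: equivalent


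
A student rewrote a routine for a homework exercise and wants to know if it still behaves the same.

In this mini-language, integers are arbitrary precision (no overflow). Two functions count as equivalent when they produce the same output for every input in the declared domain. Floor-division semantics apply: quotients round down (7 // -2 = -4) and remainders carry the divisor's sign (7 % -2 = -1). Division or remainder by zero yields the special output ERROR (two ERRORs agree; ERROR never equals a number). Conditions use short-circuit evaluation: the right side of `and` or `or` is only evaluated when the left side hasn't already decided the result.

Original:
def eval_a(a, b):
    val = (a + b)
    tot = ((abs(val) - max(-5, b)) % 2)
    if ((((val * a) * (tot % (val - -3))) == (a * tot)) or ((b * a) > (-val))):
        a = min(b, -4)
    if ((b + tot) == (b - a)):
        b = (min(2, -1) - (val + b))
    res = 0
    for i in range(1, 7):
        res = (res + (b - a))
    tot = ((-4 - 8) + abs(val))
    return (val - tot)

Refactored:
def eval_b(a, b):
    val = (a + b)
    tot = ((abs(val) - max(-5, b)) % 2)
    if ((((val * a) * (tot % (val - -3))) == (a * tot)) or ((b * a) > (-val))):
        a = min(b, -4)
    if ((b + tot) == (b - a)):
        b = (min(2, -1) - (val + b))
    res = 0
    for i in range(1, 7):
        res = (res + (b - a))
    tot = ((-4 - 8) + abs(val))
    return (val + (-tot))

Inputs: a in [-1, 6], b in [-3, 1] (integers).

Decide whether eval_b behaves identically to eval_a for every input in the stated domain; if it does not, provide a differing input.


Equivalent — the differences include arithmetic usage differs, yet no declared input distinguishes the two.
As a probe, take a=4, b=-2: eval_a runs val becomes 2; next tot becomes 0; next ((((val * a) * (tot % (val - -3))) == (a * tot)) or ((b * a) > (-val))) evaluates to true; next a becomes -4; next ((b + tot) == (b - a)) evaluates to false; next res becomes 0; next at i=1:; next res becomes 2; next at i=2:; next res becomes 4; next at i=3:; next res becomes 6; next at i=4:; next res becomes 8; next at i=5:; next res becomes 10; next at i=6:; next res becomes 12; next tot becomes -10; next final value 12; eval_b runs val becomes 2; next tot becomes 0; next ((((val * a) * (tot % (val - -3))) == (a * tot)) or ((b * a) > (-val))) evaluates to true; next a becomes -4; next ((b + tot) == (b - a)) evaluates to false; next res becomes 0; next at i=1:; next res becomes 2; next at i=2:; next res becomes 4; next at i=3:; next res becomes 6; next at i=4:; next res becomes 8; next at i=5:; next res becomes 10; next at i=6:; next res becomes 12; next tot becomes -10; next final value 12; both end at 12.
Checked all 40 inputs in the declared domain: the outputs agree on every one.
verdict: equivalent


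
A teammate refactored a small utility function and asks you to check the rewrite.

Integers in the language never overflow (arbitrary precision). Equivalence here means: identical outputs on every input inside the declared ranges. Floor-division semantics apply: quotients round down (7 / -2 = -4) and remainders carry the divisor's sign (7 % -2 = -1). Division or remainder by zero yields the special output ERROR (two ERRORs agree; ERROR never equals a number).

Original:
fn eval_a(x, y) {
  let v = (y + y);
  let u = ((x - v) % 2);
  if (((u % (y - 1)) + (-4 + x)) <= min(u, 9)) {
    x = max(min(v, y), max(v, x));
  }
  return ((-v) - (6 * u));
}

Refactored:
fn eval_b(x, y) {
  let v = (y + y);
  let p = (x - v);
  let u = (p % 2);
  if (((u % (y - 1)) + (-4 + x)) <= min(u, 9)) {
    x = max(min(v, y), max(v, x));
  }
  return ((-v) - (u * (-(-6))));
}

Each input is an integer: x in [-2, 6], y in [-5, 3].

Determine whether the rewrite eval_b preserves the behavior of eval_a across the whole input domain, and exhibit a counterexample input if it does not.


Although statement counts differ, local variable names differ, 81/81 inputs agree.
verdict: equivalent


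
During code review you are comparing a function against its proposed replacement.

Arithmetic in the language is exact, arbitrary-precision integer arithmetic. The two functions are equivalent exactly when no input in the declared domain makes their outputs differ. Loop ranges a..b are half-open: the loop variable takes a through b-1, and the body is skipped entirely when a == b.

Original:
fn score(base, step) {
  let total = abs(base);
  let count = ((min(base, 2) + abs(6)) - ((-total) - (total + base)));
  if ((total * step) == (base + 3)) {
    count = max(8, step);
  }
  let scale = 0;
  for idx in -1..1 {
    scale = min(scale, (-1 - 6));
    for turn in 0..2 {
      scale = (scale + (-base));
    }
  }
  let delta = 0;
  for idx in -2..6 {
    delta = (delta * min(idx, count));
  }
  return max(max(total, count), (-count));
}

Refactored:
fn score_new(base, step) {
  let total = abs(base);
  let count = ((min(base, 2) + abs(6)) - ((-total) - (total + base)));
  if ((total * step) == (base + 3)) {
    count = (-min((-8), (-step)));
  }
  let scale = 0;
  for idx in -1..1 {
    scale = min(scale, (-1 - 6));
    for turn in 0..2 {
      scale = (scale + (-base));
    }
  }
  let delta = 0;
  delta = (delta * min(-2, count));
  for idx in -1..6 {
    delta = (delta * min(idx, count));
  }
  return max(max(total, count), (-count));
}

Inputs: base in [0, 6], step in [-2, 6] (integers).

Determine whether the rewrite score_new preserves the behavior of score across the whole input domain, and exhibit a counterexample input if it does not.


Although loop structure differs, and statement counts differ, and constant usage differs, and arithmetic usage differs, and min/max/abs usage differs, 63/63 inputs agree.
verdict: equivalent


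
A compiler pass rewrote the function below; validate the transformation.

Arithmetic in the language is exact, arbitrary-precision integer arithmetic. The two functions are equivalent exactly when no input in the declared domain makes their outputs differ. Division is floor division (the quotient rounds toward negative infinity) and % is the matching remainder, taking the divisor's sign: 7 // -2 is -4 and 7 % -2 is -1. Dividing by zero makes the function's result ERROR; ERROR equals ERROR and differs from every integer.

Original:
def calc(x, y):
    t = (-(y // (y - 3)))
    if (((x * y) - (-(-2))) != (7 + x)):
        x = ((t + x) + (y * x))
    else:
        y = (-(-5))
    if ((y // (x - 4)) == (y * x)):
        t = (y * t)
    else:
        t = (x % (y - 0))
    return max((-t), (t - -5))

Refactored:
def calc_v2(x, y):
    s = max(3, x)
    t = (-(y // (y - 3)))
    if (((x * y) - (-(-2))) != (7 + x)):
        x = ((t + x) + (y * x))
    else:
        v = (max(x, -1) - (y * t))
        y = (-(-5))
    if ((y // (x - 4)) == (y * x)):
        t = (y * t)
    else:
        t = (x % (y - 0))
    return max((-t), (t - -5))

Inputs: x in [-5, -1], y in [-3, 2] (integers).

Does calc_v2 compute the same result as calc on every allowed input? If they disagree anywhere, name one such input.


The suspicious-looking change has no observable effect anywhere in the declared ranges; all 30 inputs agree.
verdict: equivalent
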